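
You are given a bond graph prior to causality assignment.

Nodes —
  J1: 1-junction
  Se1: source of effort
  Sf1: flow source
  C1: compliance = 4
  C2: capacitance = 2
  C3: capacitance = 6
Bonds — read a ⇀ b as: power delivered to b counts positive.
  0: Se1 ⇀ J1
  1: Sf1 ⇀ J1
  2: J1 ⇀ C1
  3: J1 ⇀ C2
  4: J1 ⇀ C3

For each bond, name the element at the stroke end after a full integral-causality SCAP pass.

β0 |J1  (Se1: effort source, stroke at far end)
β1 |Sf1  (Sf1 fixes flow; stroke at Sf1)
β2 |J1  (J1: bond 1 brought flow, rest push out)
β3 |J1  (common-f at J1 fixed by 1)
β4 |J1  (1-jn J1 has f-setter on 1)

b0 →J1
b1 →Sf1
b2 →J1
b3 →J1
b4 →J1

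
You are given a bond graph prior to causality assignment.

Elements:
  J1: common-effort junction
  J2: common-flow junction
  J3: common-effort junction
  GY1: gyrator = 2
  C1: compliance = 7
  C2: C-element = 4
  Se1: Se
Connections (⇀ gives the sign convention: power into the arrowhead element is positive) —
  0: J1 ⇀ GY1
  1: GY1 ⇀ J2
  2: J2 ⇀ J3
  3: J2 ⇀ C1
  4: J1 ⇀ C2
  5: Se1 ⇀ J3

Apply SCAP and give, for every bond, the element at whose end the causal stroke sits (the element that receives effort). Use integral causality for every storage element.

b0 stroke at GY1
b1 stroke at GY1
b2 stroke at J2
b3 stroke at J2
b4 stroke at J1
b5 stroke at J3

bond 5 stroke→J3  (Se1 fixes effort; stroke away)
bond 2 stroke→J2  (J3 effort already set via bond 5)
bond 3 stroke→J2  (C1: C, integral causality)
bond 1 stroke→GY1  (closing 1-jn rule on J2)
bond 0 stroke→GY1  (GY GY1: same side as bond 1)
bond 4 stroke→J1  (J1 needs exactly one e-in)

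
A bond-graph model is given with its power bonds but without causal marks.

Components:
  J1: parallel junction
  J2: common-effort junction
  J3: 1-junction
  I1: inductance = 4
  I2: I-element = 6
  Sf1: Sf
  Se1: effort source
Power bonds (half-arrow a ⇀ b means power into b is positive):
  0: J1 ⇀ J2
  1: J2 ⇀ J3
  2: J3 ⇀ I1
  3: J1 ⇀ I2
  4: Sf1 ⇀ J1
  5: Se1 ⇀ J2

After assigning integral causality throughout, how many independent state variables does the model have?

2  (I1, I2 all integral)

b4 stroke at Sf1  (Sf1: flow source, stroke at near end)
b5 stroke at J2  (source Se1 imposes e)
b0 stroke at J1  (common-e at J2 fixed by 5)
b1 stroke at J3  (0-jn J2 has e-setter on 5)
b2 stroke at I1  (closing 1-jn rule on J3)
b3 stroke at I2  (J1 effort already set via bond 0)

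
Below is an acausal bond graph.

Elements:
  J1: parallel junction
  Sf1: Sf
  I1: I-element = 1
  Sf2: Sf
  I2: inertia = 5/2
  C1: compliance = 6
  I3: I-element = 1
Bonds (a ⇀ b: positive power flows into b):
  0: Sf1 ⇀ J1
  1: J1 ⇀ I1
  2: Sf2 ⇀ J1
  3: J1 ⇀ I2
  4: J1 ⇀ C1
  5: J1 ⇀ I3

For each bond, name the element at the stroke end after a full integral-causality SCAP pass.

b0 stroke at Sf1  (Sf1 fixes flow; stroke at Sf1)
b2 stroke at Sf2  (Sf2 fixes flow; stroke at Sf2)
b1 stroke at I1  (I1: I, integral causality)
b3 stroke at I2  (prefer integral on I2)
b4 stroke at J1  (C1: C, integral causality)
b5 stroke at I3  (0-jn J1 has e-setter on 4)

bond 0 stroke→Sf1
bond 1 stroke→I1
bond 2 stroke→Sf2
bond 3 stroke→I2
bond 4 stroke→J1
bond 5 stroke→I3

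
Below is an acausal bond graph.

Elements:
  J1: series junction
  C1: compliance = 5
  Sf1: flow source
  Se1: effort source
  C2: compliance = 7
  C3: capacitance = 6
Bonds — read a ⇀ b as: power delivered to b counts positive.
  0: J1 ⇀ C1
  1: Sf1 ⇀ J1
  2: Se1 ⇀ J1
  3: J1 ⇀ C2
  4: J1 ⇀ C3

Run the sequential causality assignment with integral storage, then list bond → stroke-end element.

b0 |J1
b1 |Sf1
b2 |J1
b3 |J1
b4 |J1

β1 →Sf1  (Sf1 (Sf) sets flow on bond)
β2 →J1  (Se1 (Se) sets effort on bond)
β0 →J1  (common-f at J1 fixed by 1)
β3 →J1  (1-jn J1 has f-setter on 1)
β4 →J1  (1-jn J1 has f-setter on 1)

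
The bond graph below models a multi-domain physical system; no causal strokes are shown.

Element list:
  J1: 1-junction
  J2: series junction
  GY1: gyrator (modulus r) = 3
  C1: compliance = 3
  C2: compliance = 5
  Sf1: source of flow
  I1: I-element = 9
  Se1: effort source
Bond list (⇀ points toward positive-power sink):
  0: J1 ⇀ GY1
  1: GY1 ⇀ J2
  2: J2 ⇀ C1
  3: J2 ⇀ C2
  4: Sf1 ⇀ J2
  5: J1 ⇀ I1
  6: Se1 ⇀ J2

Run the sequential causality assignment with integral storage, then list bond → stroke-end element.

b0 |J1
b1 |J2
b2 |J2
b3 |J2
b4 |Sf1
b5 |I1
b6 |J2

β4 →Sf1  (Sf1 fixes flow; stroke at Sf1)
β6 →J2  (Se1: effort source, stroke at far end)
β1 →J2  (common-f at J2 fixed by 4)
β2 →J2  (J2: bond 4 brought flow, rest push out)
β3 →J2  (J2: bond 4 brought flow, rest push out)
β0 →J1  (GY GY1: same side as bond 1)
β5 →I1  (J1: last free bond brings flow in)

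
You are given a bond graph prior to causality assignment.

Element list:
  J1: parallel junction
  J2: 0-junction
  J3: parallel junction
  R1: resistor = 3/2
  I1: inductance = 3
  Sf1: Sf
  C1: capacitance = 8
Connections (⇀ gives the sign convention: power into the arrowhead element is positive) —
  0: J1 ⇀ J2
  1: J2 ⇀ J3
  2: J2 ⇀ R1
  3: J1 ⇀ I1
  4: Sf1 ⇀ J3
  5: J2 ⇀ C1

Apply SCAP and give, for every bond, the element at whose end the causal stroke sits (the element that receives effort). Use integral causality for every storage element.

β0 →J1
β1 →J3
β2 →R1
β3 →I1
β4 →Sf1
β5 →J2

bond 4 stroke at Sf1  (Sf1: flow source, stroke at near end)
bond 1 stroke at J3  (J3: last free bond brings effort in)
bond 3 stroke at I1  (I1 outputs flow p/I1)
bond 0 stroke at J1  (J1: last free bond brings effort in)
bond 5 stroke at J2  (C1 integral (e out))
bond 2 stroke at R1  (J2: bond 5 brought effort, rest push out)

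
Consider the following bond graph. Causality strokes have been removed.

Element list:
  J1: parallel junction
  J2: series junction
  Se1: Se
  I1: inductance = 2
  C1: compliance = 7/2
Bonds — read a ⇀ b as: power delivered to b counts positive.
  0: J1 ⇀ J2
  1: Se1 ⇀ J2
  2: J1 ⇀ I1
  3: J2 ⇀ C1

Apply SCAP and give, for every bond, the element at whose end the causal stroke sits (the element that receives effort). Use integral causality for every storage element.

#1 stroke→J2  (Se1: effort source, stroke at far end)
#2 stroke→I1  (I1: I, integral causality)
#0 stroke→J1  (J1 needs exactly one e-in)
#3 stroke→J2  (J2: bond 0 brought flow, rest push out)

bond 0 |J1
bond 1 |J2
bond 2 |I1
bond 3 |J2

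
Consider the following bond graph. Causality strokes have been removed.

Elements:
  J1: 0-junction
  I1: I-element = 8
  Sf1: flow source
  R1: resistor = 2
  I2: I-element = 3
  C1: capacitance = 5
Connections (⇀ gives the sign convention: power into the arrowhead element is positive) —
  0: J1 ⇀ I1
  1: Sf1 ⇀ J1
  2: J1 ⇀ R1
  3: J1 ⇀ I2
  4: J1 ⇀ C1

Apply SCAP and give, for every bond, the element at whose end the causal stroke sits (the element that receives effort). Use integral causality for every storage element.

#0 stroke→I1
#1 stroke→Sf1
#2 stroke→R1
#3 stroke→I2
#4 stroke→J1

#1 |Sf1  (Sf1: flow source, stroke at near end)
#0 |I1  (I1 integral (f out))
#3 |I2  (I2: I, integral causality)
#4 |J1  (C1 outputs effort q/C1)
#2 |R1  (J1: bond 4 brought effort, rest push out)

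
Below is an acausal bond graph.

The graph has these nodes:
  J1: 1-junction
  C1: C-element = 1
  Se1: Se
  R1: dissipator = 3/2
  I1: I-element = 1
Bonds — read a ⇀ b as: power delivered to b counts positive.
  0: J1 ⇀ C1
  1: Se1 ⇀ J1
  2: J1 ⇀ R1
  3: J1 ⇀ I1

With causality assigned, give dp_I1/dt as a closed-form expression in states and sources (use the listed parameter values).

bond 1 |J1  (Se1 fixes effort; stroke away)
bond 0 |J1  (C1 integral (e out))
bond 3 |I1  (I1: I, integral causality)
bond 2 |J1  (J1: bond 3 brought flow, rest push out)

dp_I1/dt = E_Se1 - 3*p_I1/2 - q_C1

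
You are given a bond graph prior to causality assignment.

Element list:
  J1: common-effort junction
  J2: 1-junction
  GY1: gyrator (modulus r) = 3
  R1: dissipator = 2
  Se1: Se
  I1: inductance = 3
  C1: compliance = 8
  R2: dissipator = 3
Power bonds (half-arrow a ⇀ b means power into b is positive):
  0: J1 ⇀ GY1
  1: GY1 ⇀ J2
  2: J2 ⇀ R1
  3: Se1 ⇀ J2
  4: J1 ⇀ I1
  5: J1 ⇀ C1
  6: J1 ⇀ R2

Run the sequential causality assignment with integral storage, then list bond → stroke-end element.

b0 →GY1
b1 →GY1
b2 →J2
b3 →J2
b4 →I1
b5 →J1
b6 →R2

β3 →J2  (Se1 (Se) sets effort on bond)
β4 →I1  (I1: I, integral causality)
β5 →J1  (C1 outputs effort q/C1)
β0 →GY1  (J1 effort already set via bond 5)
β6 →R2  (common-e at J1 fixed by 5)
β1 →GY1  (GY1: gyrator matches bond 0)
β2 →J2  (1-jn J2 has f-setter on 1)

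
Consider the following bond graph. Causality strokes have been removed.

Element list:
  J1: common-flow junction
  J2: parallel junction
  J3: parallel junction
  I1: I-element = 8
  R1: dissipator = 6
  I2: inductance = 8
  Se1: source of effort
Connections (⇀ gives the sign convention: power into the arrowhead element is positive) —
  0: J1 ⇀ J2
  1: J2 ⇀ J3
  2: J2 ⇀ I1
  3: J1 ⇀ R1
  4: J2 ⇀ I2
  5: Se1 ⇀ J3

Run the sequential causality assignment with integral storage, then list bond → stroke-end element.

b5 →J3  (Se1 fixes effort; stroke away)
b1 →J2  (J3: bond 5 brought effort, rest push out)
b0 →J1  (0-jn J2 has e-setter on 1)
b2 →I1  (0-jn J2 has e-setter on 1)
b4 →I2  (J2 effort already set via bond 1)
b3 →R1  (J1 needs exactly one f-in)

#0 stroke→J1
#1 stroke→J2
#2 stroke→I1
#3 stroke→R1
#4 stroke→I2
#5 stroke→J3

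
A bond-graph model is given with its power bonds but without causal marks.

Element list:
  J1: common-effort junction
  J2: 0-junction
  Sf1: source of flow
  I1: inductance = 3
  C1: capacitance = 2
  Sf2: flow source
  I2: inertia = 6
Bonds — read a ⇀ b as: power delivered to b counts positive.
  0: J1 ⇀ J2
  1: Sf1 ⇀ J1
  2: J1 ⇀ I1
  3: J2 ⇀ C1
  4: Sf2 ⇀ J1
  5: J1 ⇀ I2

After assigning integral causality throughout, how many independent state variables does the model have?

#1 |Sf1  (source Sf1 imposes f)
#4 |Sf2  (Sf2 fixes flow; stroke at Sf2)
#2 |I1  (prefer integral on I1)
#3 |J2  (C1 integral (e out))
#0 |J1  (J2: bond 3 brought effort, rest push out)
#5 |I2  (J1 effort already set via bond 0)

3  (C1, I1, I2 all integral)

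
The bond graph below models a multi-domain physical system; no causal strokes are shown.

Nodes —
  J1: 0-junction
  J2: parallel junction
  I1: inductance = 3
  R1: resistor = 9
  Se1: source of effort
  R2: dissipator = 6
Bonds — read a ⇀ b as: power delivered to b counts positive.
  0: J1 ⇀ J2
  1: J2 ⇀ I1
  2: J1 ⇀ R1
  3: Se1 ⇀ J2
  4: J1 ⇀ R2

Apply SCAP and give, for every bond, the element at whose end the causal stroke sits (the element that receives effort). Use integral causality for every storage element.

bond 3 →J2  (Se1 fixes effort; stroke away)
bond 0 →J1  (J2 effort already set via bond 3)
bond 1 →I1  (J2 effort already set via bond 3)
bond 2 →R1  (0-jn J1 has e-setter on 0)
bond 4 →R2  (0-jn J1 has e-setter on 0)

#0 stroke at J1
#1 stroke at I1
#2 stroke at R1
#3 stroke at J2
#4 stroke at R2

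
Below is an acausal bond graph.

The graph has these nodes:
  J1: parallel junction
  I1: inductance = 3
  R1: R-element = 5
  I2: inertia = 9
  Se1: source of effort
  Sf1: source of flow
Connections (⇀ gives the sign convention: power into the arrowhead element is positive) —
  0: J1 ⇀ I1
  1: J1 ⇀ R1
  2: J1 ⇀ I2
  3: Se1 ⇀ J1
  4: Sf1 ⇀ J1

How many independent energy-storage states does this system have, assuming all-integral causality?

bond 3 stroke→J1  (source Se1 imposes e)
bond 4 stroke→Sf1  (source Sf1 imposes f)
bond 0 stroke→I1  (0-jn J1 has e-setter on 3)
bond 1 stroke→R1  (common-e at J1 fixed by 3)
bond 2 stroke→I2  (J1: bond 3 brought effort, rest push out)

2  (I1, I2 all integral)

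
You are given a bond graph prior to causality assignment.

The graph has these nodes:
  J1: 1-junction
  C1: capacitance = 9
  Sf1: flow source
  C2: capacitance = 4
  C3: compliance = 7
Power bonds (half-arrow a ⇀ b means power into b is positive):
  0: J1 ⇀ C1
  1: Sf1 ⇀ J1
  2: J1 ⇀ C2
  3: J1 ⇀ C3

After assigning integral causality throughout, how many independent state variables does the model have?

b1 →Sf1  (Sf1 fixes flow; stroke at Sf1)
b0 →J1  (1-jn J1 has f-setter on 1)
b2 →J1  (common-f at J1 fixed by 1)
b3 →J1  (1-jn J1 has f-setter on 1)

3  (C1, C2, C3 all integral)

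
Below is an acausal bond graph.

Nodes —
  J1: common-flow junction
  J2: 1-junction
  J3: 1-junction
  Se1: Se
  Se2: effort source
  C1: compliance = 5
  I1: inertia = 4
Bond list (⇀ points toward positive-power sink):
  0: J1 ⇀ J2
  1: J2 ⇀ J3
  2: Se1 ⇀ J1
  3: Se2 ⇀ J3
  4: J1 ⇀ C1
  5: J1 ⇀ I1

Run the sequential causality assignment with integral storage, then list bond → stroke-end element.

β0 stroke→J1
β1 stroke→J2
β2 stroke→J1
β3 stroke→J3
β4 stroke→J1
β5 stroke→I1

b2 |J1  (Se1 fixes effort; stroke away)
b3 |J3  (Se2 fixes effort; stroke away)
b1 |J2  (J3: last free bond brings flow in)
b0 |J1  (closing 1-jn rule on J2)
b4 |J1  (prefer integral on C1)
b5 |I1  (only one flow-in slot at J1)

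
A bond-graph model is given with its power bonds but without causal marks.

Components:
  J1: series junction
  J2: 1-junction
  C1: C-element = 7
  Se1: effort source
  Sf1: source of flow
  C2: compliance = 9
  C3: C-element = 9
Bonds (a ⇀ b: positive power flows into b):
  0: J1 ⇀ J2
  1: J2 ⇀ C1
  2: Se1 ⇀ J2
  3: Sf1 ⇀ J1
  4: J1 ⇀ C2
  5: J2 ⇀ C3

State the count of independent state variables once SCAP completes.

3  (C1, C2, C3 all integral)

#2 →J2  (source Se1 imposes e)
#3 →Sf1  (Sf1 (Sf) sets flow on bond)
#0 →J1  (J1: bond 3 brought flow, rest push out)
#4 →J1  (common-f at J1 fixed by 3)
#1 →J2  (1-jn J2 has f-setter on 0)
#5 →J2  (J2: bond 0 brought flow, rest push out)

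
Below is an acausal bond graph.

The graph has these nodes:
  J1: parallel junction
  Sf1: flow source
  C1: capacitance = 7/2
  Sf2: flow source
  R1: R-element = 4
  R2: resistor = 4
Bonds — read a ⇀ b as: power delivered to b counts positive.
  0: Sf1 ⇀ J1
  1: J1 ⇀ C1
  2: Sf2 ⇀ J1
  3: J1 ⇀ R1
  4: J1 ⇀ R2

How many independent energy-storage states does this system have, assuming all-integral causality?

1  (C1 all integral)

#0 |Sf1  (source Sf1 imposes f)
#2 |Sf2  (source Sf2 imposes f)
#1 |J1  (C1 integral (e out))
#3 |R1  (J1 effort already set via bond 1)
#4 |R2  (J1: bond 1 brought effort, rest push out)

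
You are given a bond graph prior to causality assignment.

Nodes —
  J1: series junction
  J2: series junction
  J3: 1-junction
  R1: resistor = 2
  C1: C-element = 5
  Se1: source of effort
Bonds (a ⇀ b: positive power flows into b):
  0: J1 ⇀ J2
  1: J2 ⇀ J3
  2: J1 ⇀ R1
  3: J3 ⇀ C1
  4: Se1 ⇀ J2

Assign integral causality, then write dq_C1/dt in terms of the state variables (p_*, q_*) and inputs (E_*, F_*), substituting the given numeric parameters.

b4 →J2  (Se1 fixes effort; stroke away)
b3 →J3  (C1 integral (e out))
b1 →J2  (J3 needs exactly one f-in)
b0 →J1  (only one flow-in slot at J2)
b2 →R1  (closing 1-jn rule on J1)

dq_C1/dt = E_Se1/2 - q_C1/10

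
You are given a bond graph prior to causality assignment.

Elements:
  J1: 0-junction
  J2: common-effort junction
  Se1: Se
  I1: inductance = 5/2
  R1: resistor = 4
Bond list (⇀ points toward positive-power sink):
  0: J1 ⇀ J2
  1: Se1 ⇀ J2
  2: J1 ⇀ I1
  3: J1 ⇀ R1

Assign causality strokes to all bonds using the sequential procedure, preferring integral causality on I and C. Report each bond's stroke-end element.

β1 →J2  (Se1 (Se) sets effort on bond)
β0 →J1  (J2: bond 1 brought effort, rest push out)
β2 →I1  (J1 effort already set via bond 0)
β3 →R1  (0-jn J1 has e-setter on 0)

β0 stroke→J1
β1 stroke→J2
β2 stroke→I1
β3 stroke→R1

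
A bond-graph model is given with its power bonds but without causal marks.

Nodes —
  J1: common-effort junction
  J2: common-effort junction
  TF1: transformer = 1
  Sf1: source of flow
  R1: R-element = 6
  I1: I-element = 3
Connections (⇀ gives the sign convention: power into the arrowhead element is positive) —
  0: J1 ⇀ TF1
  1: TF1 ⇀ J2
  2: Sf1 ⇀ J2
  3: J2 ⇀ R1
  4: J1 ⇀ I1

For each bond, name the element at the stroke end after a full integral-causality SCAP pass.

b0 →J1
b1 →TF1
b2 →Sf1
b3 →J2
b4 →I1

bond 2 →Sf1  (source Sf1 imposes f)
bond 4 →I1  (I1: I, integral causality)
bond 0 →J1  (J1 needs exactly one e-in)
bond 1 →TF1  (TF1 one-in-one-out from 0)
bond 3 →J2  (only one effort-in slot at J2)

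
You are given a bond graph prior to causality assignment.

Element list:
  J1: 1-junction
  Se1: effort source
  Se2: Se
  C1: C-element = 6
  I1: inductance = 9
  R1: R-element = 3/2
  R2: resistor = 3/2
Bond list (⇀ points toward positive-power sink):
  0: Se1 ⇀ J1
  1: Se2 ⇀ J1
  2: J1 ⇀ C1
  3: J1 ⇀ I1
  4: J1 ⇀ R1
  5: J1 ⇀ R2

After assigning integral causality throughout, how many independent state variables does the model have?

bond 0 |J1  (source Se1 imposes e)
bond 1 |J1  (Se2 (Se) sets effort on bond)
bond 2 |J1  (C1 outputs effort q/C1)
bond 3 |I1  (prefer integral on I1)
bond 4 |J1  (1-jn J1 has f-setter on 3)
bond 5 |J1  (1-jn J1 has f-setter on 3)

2  (C1, I1 all integral)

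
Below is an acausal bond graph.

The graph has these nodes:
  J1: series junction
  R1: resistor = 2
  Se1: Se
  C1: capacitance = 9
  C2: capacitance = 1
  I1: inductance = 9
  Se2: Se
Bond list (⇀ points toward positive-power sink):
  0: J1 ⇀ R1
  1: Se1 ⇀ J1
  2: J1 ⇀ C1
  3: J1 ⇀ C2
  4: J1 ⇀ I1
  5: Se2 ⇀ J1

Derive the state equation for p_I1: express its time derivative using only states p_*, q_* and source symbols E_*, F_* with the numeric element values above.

β1 |J1  (source Se1 imposes e)
β5 |J1  (Se2 (Se) sets effort on bond)
β2 |J1  (C1 integral (e out))
β3 |J1  (C2 integral (e out))
β4 |I1  (I1: I, integral causality)
β0 |J1  (common-f at J1 fixed by 4)

dp_I1/dt = E_Se1 + E_Se2 - 2*p_I1/9 - q_C1/9 - q_C2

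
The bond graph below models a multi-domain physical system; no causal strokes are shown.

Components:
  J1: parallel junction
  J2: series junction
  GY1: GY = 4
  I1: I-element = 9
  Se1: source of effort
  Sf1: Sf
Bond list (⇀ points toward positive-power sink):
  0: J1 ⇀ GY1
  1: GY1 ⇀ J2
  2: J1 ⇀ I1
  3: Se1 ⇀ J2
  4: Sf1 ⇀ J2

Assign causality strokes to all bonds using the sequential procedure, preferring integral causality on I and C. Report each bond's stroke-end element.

#0 |J1
#1 |J2
#2 |I1
#3 |J2
#4 |Sf1

bond 3 stroke at J2  (Se1 fixes effort; stroke away)
bond 4 stroke at Sf1  (Sf1 fixes flow; stroke at Sf1)
bond 1 stroke at J2  (J2: bond 4 brought flow, rest push out)
bond 0 stroke at J1  (GY GY1: same side as bond 1)
bond 2 stroke at I1  (J1: bond 0 brought effort, rest push out)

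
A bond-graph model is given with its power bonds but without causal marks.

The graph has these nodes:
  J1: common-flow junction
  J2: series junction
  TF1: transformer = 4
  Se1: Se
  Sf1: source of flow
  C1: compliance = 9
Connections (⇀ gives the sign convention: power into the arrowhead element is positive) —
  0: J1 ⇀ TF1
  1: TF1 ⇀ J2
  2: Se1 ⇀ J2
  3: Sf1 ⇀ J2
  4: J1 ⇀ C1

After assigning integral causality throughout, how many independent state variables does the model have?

1  (C1 all integral)

bond 2 |J2  (Se1 fixes effort; stroke away)
bond 3 |Sf1  (source Sf1 imposes f)
bond 1 |J2  (J2 flow already set via bond 3)
bond 0 |TF1  (TF1 one-in-one-out from 1)
bond 4 |J1  (1-jn J1 has f-setter on 0)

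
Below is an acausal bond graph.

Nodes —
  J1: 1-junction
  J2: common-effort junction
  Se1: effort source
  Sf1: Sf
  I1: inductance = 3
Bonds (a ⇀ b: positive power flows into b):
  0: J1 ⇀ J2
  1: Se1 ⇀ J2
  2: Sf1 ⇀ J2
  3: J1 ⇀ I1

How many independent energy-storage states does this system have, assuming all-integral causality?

1  (I1 all integral)

b1 stroke→J2  (source Se1 imposes e)
b2 stroke→Sf1  (Sf1: flow source, stroke at near end)
b0 stroke→J1  (0-jn J2 has e-setter on 1)
b3 stroke→I1  (closing 1-jn rule on J1)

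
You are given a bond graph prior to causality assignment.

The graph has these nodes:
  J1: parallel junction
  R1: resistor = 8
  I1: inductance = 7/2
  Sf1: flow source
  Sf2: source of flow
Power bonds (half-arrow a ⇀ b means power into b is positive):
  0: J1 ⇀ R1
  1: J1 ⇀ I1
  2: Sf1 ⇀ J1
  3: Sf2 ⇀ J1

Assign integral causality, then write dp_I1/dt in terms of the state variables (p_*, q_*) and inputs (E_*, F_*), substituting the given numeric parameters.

dp_I1/dt = 8*F_Sf1 + 8*F_Sf2 - 16*p_I1/7

bond 2 stroke→Sf1  (Sf1: flow source, stroke at near end)
bond 3 stroke→Sf2  (Sf2: flow source, stroke at near end)
bond 1 stroke→I1  (prefer integral on I1)
bond 0 stroke→J1  (only one effort-in slot at J1)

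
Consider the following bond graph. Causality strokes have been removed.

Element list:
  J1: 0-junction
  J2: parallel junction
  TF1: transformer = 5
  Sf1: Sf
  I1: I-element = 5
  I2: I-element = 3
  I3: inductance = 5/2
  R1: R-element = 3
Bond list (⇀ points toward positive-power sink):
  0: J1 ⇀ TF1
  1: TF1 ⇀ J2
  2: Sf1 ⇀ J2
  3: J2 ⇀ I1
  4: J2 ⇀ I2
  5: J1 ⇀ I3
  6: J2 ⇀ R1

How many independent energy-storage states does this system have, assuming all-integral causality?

b2 |Sf1  (Sf1 fixes flow; stroke at Sf1)
b3 |I1  (I1 outputs flow p/I1)
b4 |I2  (I2: I, integral causality)
b5 |I3  (I3: I, integral causality)
b0 |J1  (J1 needs exactly one e-in)
b1 |TF1  (TF1: transformer flips bond 0)
b6 |J2  (only one effort-in slot at J2)

3  (I1, I2, I3 all integral)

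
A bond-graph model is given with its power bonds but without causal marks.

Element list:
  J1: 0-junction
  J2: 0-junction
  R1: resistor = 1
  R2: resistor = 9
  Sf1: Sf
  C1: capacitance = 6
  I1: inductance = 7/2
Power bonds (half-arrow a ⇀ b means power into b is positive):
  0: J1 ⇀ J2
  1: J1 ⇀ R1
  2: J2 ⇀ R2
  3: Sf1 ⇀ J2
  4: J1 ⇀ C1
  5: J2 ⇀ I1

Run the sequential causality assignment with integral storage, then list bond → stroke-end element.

b0 |J2
b1 |R1
b2 |R2
b3 |Sf1
b4 |J1
b5 |I1

β3 |Sf1  (Sf1 fixes flow; stroke at Sf1)
β4 |J1  (C1 outputs effort q/C1)
β0 |J2  (common-e at J1 fixed by 4)
β1 |R1  (J1: bond 4 brought effort, rest push out)
β2 |R2  (J2: bond 0 brought effort, rest push out)
β5 |I1  (J2: bond 0 brought effort, rest push out)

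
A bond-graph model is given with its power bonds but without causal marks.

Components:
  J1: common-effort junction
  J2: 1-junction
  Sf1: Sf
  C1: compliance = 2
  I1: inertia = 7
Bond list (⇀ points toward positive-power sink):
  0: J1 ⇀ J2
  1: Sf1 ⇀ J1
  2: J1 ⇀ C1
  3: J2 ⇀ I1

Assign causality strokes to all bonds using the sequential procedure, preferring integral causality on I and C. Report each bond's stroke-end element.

#0 |J2
#1 |Sf1
#2 |J1
#3 |I1

#1 stroke→Sf1  (Sf1 fixes flow; stroke at Sf1)
#2 stroke→J1  (C1 integral (e out))
#0 stroke→J2  (J1: bond 2 brought effort, rest push out)
#3 stroke→I1  (J2: last free bond brings flow in)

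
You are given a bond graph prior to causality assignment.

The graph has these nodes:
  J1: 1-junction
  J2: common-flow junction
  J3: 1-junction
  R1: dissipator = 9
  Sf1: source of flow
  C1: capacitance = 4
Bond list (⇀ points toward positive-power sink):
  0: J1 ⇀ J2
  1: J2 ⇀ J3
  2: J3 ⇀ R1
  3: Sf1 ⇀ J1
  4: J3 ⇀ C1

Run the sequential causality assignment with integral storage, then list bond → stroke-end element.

β3 stroke at Sf1  (Sf1 (Sf) sets flow on bond)
β0 stroke at J1  (1-jn J1 has f-setter on 3)
β1 stroke at J2  (J2: bond 0 brought flow, rest push out)
β2 stroke at J3  (1-jn J3 has f-setter on 1)
β4 stroke at J3  (1-jn J3 has f-setter on 1)

β0 →J1
β1 →J2
β2 →J3
β3 →Sf1
β4 →J3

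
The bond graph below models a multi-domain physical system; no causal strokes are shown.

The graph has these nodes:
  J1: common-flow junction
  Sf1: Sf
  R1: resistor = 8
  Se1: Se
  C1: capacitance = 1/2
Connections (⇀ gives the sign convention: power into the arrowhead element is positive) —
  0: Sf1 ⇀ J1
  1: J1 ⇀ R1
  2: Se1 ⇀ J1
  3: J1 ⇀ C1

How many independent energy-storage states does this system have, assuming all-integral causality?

bond 0 stroke→Sf1  (source Sf1 imposes f)
bond 2 stroke→J1  (Se1: effort source, stroke at far end)
bond 1 stroke→J1  (1-jn J1 has f-setter on 0)
bond 3 stroke→J1  (J1: bond 0 brought flow, rest push out)

1  (C1 all integral)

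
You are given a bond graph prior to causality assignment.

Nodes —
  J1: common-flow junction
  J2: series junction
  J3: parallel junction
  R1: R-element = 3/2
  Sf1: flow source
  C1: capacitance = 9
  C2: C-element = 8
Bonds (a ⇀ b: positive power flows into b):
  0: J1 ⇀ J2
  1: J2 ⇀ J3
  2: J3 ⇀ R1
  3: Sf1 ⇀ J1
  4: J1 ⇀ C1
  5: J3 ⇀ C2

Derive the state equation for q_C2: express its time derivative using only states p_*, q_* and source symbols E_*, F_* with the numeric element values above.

#3 stroke→Sf1  (Sf1 (Sf) sets flow on bond)
#0 stroke→J1  (J1 flow already set via bond 3)
#4 stroke→J1  (common-f at J1 fixed by 3)
#1 stroke→J2  (J2: bond 0 brought flow, rest push out)
#5 stroke→J3  (C2 integral (e out))
#2 stroke→R1  (J3 effort already set via bond 5)

dq_C2/dt = F_Sf1 - q_C2/12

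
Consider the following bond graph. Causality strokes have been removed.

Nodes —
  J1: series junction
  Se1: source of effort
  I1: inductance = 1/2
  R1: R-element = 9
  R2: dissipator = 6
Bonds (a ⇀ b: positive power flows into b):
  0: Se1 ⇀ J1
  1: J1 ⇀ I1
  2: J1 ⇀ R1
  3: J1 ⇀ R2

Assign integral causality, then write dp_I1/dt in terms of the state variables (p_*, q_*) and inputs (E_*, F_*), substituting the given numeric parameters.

dp_I1/dt = E_Se1 - 30*p_I1

b0 →J1  (Se1 fixes effort; stroke away)
b1 →I1  (I1 outputs flow p/I1)
b2 →J1  (J1: bond 1 brought flow, rest push out)
b3 →J1  (J1 flow already set via bond 1)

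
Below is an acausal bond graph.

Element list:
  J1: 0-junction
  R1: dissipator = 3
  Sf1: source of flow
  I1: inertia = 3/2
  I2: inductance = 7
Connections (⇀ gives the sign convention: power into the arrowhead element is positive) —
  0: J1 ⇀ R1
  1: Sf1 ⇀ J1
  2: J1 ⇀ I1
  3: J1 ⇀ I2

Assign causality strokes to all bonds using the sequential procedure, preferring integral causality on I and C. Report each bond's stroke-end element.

bond 1 |Sf1  (Sf1 (Sf) sets flow on bond)
bond 2 |I1  (prefer integral on I1)
bond 3 |I2  (I2: I, integral causality)
bond 0 |J1  (J1 needs exactly one e-in)

β0 |J1
β1 |Sf1
β2 |I1
β3 |I2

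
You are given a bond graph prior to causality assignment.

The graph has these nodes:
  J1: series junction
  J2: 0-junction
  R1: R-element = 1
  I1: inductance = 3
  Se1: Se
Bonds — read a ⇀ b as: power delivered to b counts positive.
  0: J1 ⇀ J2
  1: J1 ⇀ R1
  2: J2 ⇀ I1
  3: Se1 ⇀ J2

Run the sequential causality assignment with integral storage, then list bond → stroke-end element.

β0 |J1
β1 |R1
β2 |I1
β3 |J2

β3 stroke→J2  (Se1 (Se) sets effort on bond)
β0 stroke→J1  (common-e at J2 fixed by 3)
β2 stroke→I1  (J2 effort already set via bond 3)
β1 stroke→R1  (J1 needs exactly one f-in)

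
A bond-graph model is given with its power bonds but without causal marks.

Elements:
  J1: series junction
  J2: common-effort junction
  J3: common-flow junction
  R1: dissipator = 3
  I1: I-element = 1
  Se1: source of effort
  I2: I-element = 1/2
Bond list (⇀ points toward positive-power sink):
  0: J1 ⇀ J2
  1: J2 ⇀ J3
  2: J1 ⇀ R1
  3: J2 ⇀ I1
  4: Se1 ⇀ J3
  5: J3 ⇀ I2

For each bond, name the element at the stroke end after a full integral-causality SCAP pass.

b4 stroke→J3  (source Se1 imposes e)
b3 stroke→I1  (I1 outputs flow p/I1)
b5 stroke→I2  (I2 outputs flow p/I2)
b1 stroke→J3  (J3: bond 5 brought flow, rest push out)
b0 stroke→J2  (closing 0-jn rule on J2)
b2 stroke→J1  (common-f at J1 fixed by 0)

bond 0 stroke at J2
bond 1 stroke at J3
bond 2 stroke at J1
bond 3 stroke at I1
bond 4 stroke at J3
bond 5 stroke at I2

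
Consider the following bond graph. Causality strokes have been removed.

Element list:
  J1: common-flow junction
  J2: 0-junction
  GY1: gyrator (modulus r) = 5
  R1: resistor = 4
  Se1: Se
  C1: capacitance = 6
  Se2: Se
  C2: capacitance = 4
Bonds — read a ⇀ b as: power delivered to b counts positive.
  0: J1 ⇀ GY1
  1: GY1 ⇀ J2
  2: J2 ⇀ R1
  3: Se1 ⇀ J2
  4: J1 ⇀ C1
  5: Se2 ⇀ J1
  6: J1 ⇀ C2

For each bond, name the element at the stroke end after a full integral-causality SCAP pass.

#3 stroke at J2  (Se1: effort source, stroke at far end)
#5 stroke at J1  (Se2 fixes effort; stroke away)
#1 stroke at GY1  (J2: bond 3 brought effort, rest push out)
#2 stroke at R1  (0-jn J2 has e-setter on 3)
#0 stroke at GY1  (GY GY1: same side as bond 1)
#4 stroke at J1  (J1 flow already set via bond 0)
#6 stroke at J1  (J1: bond 0 brought flow, rest push out)

b0 stroke→GY1
b1 stroke→GY1
b2 stroke→R1
b3 stroke→J2
b4 stroke→J1
b5 stroke→J1
b6 stroke→J1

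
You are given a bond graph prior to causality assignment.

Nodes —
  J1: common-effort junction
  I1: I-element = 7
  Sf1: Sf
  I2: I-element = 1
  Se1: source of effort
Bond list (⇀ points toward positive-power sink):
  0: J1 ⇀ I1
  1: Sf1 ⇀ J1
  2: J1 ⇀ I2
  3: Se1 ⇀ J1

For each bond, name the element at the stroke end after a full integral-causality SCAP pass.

b1 →Sf1  (Sf1: flow source, stroke at near end)
b3 →J1  (Se1 (Se) sets effort on bond)
b0 →I1  (0-jn J1 has e-setter on 3)
b2 →I2  (J1 effort already set via bond 3)

b0 |I1
b1 |Sf1
b2 |I2
b3 |J1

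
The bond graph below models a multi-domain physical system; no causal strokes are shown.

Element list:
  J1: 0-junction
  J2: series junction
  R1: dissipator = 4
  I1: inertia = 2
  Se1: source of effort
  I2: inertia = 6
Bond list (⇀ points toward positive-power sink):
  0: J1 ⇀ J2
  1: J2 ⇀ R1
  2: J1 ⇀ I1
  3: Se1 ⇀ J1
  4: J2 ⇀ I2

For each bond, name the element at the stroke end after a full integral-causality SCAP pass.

#3 stroke at J1  (Se1 (Se) sets effort on bond)
#0 stroke at J2  (0-jn J1 has e-setter on 3)
#2 stroke at I1  (J1 effort already set via bond 3)
#4 stroke at I2  (I2 outputs flow p/I2)
#1 stroke at J2  (1-jn J2 has f-setter on 4)

b0 stroke at J2
b1 stroke at J2
b2 stroke at I1
b3 stroke at J1
b4 stroke at I2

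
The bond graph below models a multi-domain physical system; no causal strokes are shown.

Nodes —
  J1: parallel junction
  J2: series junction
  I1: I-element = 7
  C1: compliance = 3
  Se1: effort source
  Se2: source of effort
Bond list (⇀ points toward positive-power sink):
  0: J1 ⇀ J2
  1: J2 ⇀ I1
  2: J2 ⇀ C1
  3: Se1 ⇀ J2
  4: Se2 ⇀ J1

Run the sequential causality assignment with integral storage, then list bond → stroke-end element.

β3 stroke at J2  (Se1 fixes effort; stroke away)
β4 stroke at J1  (source Se2 imposes e)
β0 stroke at J2  (0-jn J1 has e-setter on 4)
β1 stroke at I1  (I1 outputs flow p/I1)
β2 stroke at J2  (1-jn J2 has f-setter on 1)

bond 0 →J2
bond 1 →I1
bond 2 →J2
bond 3 →J2
bond 4 →J1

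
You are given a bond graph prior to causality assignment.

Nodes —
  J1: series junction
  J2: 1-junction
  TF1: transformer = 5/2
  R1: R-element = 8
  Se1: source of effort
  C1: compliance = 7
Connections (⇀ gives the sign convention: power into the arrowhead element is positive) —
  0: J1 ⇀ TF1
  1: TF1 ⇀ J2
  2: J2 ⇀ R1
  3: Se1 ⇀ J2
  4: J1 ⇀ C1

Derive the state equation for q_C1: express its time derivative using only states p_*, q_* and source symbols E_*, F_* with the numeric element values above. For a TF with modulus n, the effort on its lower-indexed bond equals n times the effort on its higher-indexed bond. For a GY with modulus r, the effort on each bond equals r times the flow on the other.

dq_C1/dt = E_Se1/20 - q_C1/350

β3 stroke→J2  (Se1: effort source, stroke at far end)
β4 stroke→J1  (C1: C, integral causality)
β0 stroke→TF1  (J1 needs exactly one f-in)
β1 stroke→J2  (TF1 one-in-one-out from 0)
β2 stroke→R1  (closing 1-jn rule on J2)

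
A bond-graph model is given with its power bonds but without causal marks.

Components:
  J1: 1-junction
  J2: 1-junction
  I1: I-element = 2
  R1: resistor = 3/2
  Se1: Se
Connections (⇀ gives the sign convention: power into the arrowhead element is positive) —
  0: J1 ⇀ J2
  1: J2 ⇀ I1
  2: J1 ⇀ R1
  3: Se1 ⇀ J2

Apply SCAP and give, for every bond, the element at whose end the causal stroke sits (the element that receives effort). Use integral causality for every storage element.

#0 |J2
#1 |I1
#2 |J1
#3 |J2

#3 stroke at J2  (Se1 (Se) sets effort on bond)
#1 stroke at I1  (I1 integral (f out))
#0 stroke at J2  (J2 flow already set via bond 1)
#2 stroke at J1  (J1: bond 0 brought flow, rest push out)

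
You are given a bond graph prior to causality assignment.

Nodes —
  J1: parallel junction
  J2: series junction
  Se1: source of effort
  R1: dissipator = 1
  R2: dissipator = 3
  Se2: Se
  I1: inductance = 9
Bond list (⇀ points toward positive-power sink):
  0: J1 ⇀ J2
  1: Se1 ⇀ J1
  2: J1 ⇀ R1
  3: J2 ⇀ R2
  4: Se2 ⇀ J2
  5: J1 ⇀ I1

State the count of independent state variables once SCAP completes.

1  (I1 all integral)

b1 stroke→J1  (Se1 fixes effort; stroke away)
b4 stroke→J2  (Se2: effort source, stroke at far end)
b0 stroke→J2  (common-e at J1 fixed by 1)
b2 stroke→R1  (J1: bond 1 brought effort, rest push out)
b5 stroke→I1  (common-e at J1 fixed by 1)
b3 stroke→R2  (only one flow-in slot at J2)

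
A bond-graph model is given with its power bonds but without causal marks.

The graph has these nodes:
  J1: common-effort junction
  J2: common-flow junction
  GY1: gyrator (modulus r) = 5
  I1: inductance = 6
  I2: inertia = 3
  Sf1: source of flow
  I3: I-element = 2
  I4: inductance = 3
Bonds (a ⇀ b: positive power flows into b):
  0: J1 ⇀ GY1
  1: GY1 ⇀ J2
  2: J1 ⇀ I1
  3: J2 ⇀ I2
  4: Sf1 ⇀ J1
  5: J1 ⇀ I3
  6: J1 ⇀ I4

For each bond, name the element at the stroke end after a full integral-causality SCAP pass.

b0 |J1
b1 |J2
b2 |I1
b3 |I2
b4 |Sf1
b5 |I3
b6 |I4

bond 4 →Sf1  (Sf1 fixes flow; stroke at Sf1)
bond 2 →I1  (I1 integral (f out))
bond 3 →I2  (I2 outputs flow p/I2)
bond 1 →J2  (J2 flow already set via bond 3)
bond 0 →J1  (GY1: gyrator matches bond 1)
bond 5 →I3  (J1: bond 0 brought effort, rest push out)
bond 6 →I4  (0-jn J1 has e-setter on 0)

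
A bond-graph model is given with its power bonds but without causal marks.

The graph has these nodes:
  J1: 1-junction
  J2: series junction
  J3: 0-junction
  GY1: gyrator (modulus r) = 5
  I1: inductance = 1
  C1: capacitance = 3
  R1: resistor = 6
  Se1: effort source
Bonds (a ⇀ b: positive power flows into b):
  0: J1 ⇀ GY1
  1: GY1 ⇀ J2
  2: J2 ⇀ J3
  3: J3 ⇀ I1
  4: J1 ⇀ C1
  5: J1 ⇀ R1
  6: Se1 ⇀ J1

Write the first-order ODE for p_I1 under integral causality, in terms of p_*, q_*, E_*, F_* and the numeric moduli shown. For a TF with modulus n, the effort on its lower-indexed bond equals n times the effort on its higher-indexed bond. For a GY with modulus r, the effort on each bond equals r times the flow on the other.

dp_I1/dt = 5*E_Se1/6 - 25*p_I1/6 - 5*q_C1/18

β6 stroke→J1  (Se1: effort source, stroke at far end)
β3 stroke→I1  (I1 integral (f out))
β2 stroke→J3  (closing 0-jn rule on J3)
β1 stroke→J2  (common-f at J2 fixed by 2)
β0 stroke→J1  (through GY1, causality inverts; strokes same side of GY1)
β4 stroke→J1  (prefer integral on C1)
β5 stroke→R1  (closing 1-jn rule on J1)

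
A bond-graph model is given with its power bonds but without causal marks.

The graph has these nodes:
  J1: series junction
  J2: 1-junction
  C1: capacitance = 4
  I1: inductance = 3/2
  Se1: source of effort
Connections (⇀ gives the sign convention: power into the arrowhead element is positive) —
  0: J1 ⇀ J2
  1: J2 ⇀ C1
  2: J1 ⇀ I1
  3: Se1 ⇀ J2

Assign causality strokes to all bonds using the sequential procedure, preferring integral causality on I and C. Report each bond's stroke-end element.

bond 3 stroke at J2  (Se1 fixes effort; stroke away)
bond 1 stroke at J2  (C1 outputs effort q/C1)
bond 0 stroke at J1  (only one flow-in slot at J2)
bond 2 stroke at I1  (only one flow-in slot at J1)

b0 stroke at J1
b1 stroke at J2
b2 stroke at I1
b3 stroke at J2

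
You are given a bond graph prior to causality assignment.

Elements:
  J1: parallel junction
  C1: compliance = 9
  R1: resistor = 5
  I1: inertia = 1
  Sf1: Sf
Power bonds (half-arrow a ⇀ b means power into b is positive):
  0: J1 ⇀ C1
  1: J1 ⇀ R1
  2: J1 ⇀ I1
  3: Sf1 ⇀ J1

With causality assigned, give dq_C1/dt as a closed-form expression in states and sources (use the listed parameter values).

bond 3 |Sf1  (source Sf1 imposes f)
bond 0 |J1  (C1 integral (e out))
bond 1 |R1  (J1: bond 0 brought effort, rest push out)
bond 2 |I1  (common-e at J1 fixed by 0)

dq_C1/dt = F_Sf1 - p_I1 - q_C1/45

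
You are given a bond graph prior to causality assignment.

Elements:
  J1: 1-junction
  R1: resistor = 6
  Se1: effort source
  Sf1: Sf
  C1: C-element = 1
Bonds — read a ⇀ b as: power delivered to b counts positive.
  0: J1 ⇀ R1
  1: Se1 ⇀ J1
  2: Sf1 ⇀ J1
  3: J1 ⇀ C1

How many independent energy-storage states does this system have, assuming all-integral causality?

1  (C1 all integral)

bond 1 →J1  (Se1 (Se) sets effort on bond)
bond 2 →Sf1  (Sf1 fixes flow; stroke at Sf1)
bond 0 →J1  (1-jn J1 has f-setter on 2)
bond 3 →J1  (J1 flow already set via bond 2)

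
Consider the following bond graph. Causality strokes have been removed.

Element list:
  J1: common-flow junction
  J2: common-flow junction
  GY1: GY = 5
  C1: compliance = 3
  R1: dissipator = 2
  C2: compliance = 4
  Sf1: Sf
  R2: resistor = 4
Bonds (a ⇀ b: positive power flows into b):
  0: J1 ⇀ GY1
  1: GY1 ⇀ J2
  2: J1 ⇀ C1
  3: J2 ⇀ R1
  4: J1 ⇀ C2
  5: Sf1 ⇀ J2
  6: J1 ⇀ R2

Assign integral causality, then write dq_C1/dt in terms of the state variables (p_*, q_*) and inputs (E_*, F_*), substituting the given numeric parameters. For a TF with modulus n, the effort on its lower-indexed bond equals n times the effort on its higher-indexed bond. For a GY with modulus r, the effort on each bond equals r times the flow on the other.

β5 stroke at Sf1  (Sf1 (Sf) sets flow on bond)
β1 stroke at J2  (1-jn J2 has f-setter on 5)
β3 stroke at J2  (common-f at J2 fixed by 5)
β0 stroke at J1  (GY1 both-in/both-out from 1)
β2 stroke at J1  (prefer integral on C1)
β4 stroke at J1  (C2 integral (e out))
β6 stroke at R2  (only one flow-in slot at J1)

dq_C1/dt = -5*F_Sf1/4 - q_C1/12 - q_C2/16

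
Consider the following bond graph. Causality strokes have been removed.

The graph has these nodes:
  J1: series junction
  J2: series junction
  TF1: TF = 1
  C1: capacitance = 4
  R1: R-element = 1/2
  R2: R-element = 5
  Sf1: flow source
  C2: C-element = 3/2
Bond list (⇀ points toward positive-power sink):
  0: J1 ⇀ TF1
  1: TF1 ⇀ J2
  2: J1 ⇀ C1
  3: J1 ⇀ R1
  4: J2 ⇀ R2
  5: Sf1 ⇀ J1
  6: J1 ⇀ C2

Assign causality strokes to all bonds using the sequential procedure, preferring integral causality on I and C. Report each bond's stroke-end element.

#0 |J1
#1 |TF1
#2 |J1
#3 |J1
#4 |J2
#5 |Sf1
#6 |J1

#5 →Sf1  (Sf1 fixes flow; stroke at Sf1)
#0 →J1  (J1 flow already set via bond 5)
#2 →J1  (common-f at J1 fixed by 5)
#3 →J1  (common-f at J1 fixed by 5)
#6 →J1  (1-jn J1 has f-setter on 5)
#1 →TF1  (TF1 one-in-one-out from 0)
#4 →J2  (J2: bond 1 brought flow, rest push out)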